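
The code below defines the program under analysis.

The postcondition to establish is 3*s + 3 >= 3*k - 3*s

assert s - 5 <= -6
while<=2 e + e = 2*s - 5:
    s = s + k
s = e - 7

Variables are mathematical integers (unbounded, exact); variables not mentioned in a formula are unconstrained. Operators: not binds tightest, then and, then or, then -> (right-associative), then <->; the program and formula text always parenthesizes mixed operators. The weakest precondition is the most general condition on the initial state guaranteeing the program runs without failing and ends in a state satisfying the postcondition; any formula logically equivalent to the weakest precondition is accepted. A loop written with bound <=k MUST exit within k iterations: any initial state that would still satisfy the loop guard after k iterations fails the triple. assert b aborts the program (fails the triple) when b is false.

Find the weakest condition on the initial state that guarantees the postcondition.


Working backward. After the program, the postcondition 3*s + 3 >= 3*k - 3*s must hold; in canonical form it is 6*s >= 3*k - 3.
Before s := e - 7: 6*e >= 3*k + 39
Before the loop (bound <=2), unroll the exhaustion recursion (WP_0 = exit-now case; WP_j = one more guarded iteration, up to j = 2):
  WP_0: (not (2*e = 2*s - 5)) and 6*e >= 3*k + 39
  WP_1: (2*e = 2*s - 5 -> ((not (2*e = 2*k + 2*s - 5)) and 6*e >= 3*k + 39)) and ((not (2*e = 2*s - 5)) -> 6*e >= 3*k + 39)
  WP_2: (2*e = 2*s - 5 -> ((2*e = 2*k + 2*s - 5 -> ((not (2*e = 4*k + 2*s - 5)) and 6*e >= 3*k + 39)) and ((not (2*e = 2*k + 2*s - 5)) -> 6*e >= 3*k + 39))) and ((not (2*e = 2*s - 5)) -> 6*e >= 3*k + 39)
So before the loop: (2*e = 2*s - 5 -> ((2*e = 2*k + 2*s - 5 -> ((not (2*e = 4*k + 2*s - 5)) and 6*e >= 3*k + 39)) and ((not (2*e = 2*k + 2*s - 5)) -> 6*e >= 3*k + 39))) and ((not (2*e = 2*s - 5)) -> 6*e >= 3*k + 39)
Before assert s - 5 <= -6: s <= -1 and (2*e = 2*s - 5 -> ((2*e = 2*k + 2*s - 5 -> ((not (2*e = 4*k + 2*s - 5)) and 6*e >= 3*k + 39)) and ((not (2*e = 2*k + 2*s - 5)) -> 6*e >= 3*k + 39))) and ((not (2*e = 2*s - 5)) -> 6*e >= 3*k + 39)
Answer: WP = s <= -1 and (2*e = 2*s - 5 -> ((2*e = 2*k + 2*s - 5 -> ((not (2*e = 4*k + 2*s - 5)) and 6*e >= 3*k + 39)) and ((not (2*e = 2*k + 2*s - 5)) -> 6*e >= 3*k + 39))) and ((not (2*e = 2*s - 5)) -> 6*e >= 3*k + 39)


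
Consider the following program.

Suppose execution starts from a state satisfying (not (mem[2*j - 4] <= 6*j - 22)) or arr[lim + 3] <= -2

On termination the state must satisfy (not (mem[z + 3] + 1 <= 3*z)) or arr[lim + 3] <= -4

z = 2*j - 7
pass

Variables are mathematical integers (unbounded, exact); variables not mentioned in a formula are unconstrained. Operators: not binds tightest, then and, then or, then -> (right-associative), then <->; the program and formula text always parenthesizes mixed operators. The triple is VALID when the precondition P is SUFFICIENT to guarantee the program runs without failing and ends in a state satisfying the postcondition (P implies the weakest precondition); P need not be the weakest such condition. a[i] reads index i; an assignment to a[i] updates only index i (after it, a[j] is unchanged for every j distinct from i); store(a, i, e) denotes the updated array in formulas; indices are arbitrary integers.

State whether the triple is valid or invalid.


Working backward. After the program, the postcondition (not (mem[z + 3] + 1 <= 3*z)) or arr[lim + 3] <= -4 must hold; in canonical form it is (not (mem[z + 3] <= 3*z - 1)) or arr[lim + 3] <= -4.
Before skip: (not (mem[z + 3] <= 3*z - 1)) or arr[lim + 3] <= -4
Before z := 2*j - 7: (not (mem[2*j - 4] <= 6*j - 22)) or arr[lim + 3] <= -4
The weakest precondition is (not (mem[2*j - 4] <= 6*j - 22)) or arr[lim + 3] <= -4.
Check whether (not (mem[2*j - 4] <= 6*j - 22)) or arr[lim + 3] <= -2 implies it.
Countermodel: at the initial state arr = {[-4] = -2, [0] = -2, elsewhere -2}, j = 0, lim = -3, mem = {[-4] = -22, [0] = -22, elsewhere -22}, the precondition holds but the weakest precondition fails.
Answer: invalid


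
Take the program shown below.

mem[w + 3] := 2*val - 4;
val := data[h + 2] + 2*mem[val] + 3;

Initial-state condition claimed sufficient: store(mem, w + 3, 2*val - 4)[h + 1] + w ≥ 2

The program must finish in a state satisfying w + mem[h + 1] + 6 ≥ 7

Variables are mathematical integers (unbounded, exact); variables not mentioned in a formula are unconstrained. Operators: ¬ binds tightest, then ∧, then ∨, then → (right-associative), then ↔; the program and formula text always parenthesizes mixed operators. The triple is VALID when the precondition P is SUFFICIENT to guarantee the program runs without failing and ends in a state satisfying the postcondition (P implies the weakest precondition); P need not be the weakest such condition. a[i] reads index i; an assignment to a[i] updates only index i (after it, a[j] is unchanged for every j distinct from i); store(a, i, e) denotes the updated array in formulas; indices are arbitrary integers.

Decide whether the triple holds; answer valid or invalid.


Working backward. After the program, the postcondition w + mem[h + 1] + 6 ≥ 7 must hold; in canonical form it is mem[h + 1] + w ≥ 1.
Before val := data[h + 2] + 2*mem[val] + 3: mem[h + 1] + w ≥ 1
Before mem[w + 3] := 2*val - 4: store(mem, w + 3, 2*val - 4)[h + 1] + w ≥ 1
The weakest precondition is store(mem, w + 3, 2*val - 4)[h + 1] + w ≥ 1.
Check whether store(mem, w + 3, 2*val - 4)[h + 1] + w ≥ 2 implies it.
Every state satisfying the precondition satisfies the weakest precondition: the implication holds.
Answer: valid


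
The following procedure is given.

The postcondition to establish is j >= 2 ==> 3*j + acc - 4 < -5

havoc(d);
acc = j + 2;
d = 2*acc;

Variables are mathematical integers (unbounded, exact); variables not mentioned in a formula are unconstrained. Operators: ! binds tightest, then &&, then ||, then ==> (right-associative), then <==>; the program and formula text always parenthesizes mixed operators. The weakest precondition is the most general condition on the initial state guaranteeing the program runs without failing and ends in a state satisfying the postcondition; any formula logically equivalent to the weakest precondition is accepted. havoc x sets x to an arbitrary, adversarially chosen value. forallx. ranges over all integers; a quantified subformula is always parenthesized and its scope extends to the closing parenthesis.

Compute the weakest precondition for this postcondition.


Working backward. After the program, the postcondition j >= 2 ==> 3*j + acc - 4 < -5 must hold; in canonical form it is j >= 2 ==> acc + 3*j < -1.
Before d := 2*acc: j >= 2 ==> acc + 3*j < -1
Before acc := j + 2: j >= 2 ==> 4*j < -3
Before havoc d: j >= 2 ==> 4*j < -3
Answer: WP = j >= 2 ==> 4*j < -3


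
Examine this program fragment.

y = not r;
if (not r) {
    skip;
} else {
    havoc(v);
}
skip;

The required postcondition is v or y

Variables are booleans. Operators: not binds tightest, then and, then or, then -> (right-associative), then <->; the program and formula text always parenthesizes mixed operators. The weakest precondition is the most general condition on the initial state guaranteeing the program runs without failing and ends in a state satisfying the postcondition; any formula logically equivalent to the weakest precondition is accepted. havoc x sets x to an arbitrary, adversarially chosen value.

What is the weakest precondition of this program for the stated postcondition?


Working backward. After the program, v or y must hold.
Before skip: v or y
Then branch requires v or y; else branch requires y.
Before the if: ((not r) -> (v or y)) and (r -> y)
Before y := not r: ((not r) -> (v or (not r))) and (r -> (not r))
Answer: WP = ((not r) -> (v or (not r))) and (r -> (not r))


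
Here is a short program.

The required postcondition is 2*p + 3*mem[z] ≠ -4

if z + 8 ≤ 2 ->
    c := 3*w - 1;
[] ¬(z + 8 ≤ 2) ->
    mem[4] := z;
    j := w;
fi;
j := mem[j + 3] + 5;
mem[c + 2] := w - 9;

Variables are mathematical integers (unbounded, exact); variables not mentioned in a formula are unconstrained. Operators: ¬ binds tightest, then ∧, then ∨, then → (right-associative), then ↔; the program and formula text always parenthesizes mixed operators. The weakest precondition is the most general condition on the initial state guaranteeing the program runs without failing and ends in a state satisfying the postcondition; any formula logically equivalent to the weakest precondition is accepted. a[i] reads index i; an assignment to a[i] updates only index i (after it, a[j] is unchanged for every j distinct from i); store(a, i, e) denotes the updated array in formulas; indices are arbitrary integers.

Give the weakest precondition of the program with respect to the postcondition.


Working backward. After the program, the postcondition 2*p + 3*mem[z] ≠ -4 must hold; in canonical form it is 3*mem[z] + 2*p ≠ -4.
Before mem[c + 2] := w - 9: 3*store(mem, c + 2, w - 9)[z] + 2*p ≠ -4
Before j := mem[j + 3] + 5: 3*store(mem, c + 2, w - 9)[z] + 2*p ≠ -4
Then branch requires 3*store(mem, 3*w + 1, w - 9)[z] + 2*p ≠ -4; else branch requires 3*store(store(mem, 4, z), c + 2, w - 9)[z] + 2*p ≠ -4.
Before the if: (z ≤ -6 → 3*store(mem, 3*w + 1, w - 9)[z] + 2*p ≠ -4) ∧ ((¬(z ≤ -6)) → 3*store(store(mem, 4, z), c + 2, w - 9)[z] + 2*p ≠ -4)
Answer: WP = (z ≤ -6 → 3*store(mem, 3*w + 1, w - 9)[z] + 2*p ≠ -4) ∧ ((¬(z ≤ -6)) → 3*store(store(mem, 4, z), c + 2, w - 9)[z] + 2*p ≠ -4)


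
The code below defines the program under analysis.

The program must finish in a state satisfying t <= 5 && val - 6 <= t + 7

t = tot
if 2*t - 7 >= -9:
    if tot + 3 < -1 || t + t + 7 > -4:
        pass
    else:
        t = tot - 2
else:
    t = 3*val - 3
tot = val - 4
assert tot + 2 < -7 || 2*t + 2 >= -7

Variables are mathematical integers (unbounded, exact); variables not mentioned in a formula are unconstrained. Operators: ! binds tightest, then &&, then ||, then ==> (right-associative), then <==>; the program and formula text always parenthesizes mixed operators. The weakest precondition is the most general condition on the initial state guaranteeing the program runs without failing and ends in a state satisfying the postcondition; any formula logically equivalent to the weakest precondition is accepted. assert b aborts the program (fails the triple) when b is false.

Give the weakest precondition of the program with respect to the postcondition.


Working backward. After the program, the postcondition t <= 5 && val - 6 <= t + 7 must hold; in canonical form it is t <= 5 && val <= t + 13.
Before assert tot + 2 < -7 || 2*t + 2 >= -7: (tot < -9 || 2*t >= -9) && t <= 5 && val <= t + 13
Before tot := val - 4: (val < -5 || 2*t >= -9) && t <= 5 && val <= t + 13
Then branch requires ((tot < -4 || 2*t > -11) ==> ((val < -5 || 2*t >= -9) && t <= 5 && val <= t + 13)) && ((!(tot < -4 || 2*t > -11)) ==> ((val < -5 || 2*tot >= -5) && tot <= 7 && val <= tot + 11)); else branch requires (val < -5 || 6*val >= -3) && 3*val <= 8 && 2*val >= -10.
Before the if: (2*t >= -2 ==> (((tot < -4 || 2*t > -11) ==> ((val < -5 || 2*t >= -9) && t <= 5 && val <= t + 13)) && ((!(tot < -4 || 2*t > -11)) ==> ((val < -5 || 2*tot >= -5) && tot <= 7 && val <= tot + 11)))) && ((!(2*t >= -2)) ==> ((val < -5 || 6*val >= -3) && 3*val <= 8 && 2*val >= -10))
Before t := tot: (2*tot >= -2 ==> (((tot < -4 || 2*tot > -11) ==> ((val < -5 || 2*tot >= -9) && tot <= 5 && val <= tot + 13)) && ((!(tot < -4 || 2*tot > -11)) ==> ((val < -5 || 2*tot >= -5) && tot <= 7 && val <= tot + 11)))) && ((!(2*tot >= -2)) ==> ((val < -5 || 6*val >= -3) && 3*val <= 8 && 2*val >= -10))
Answer: WP = (2*tot >= -2 ==> (((tot < -4 || 2*tot > -11) ==> ((val < -5 || 2*tot >= -9) && tot <= 5 && val <= tot + 13)) && ((!(tot < -4 || 2*tot > -11)) ==> ((val < -5 || 2*tot >= -5) && tot <= 7 && val <= tot + 11)))) && ((!(2*tot >= -2)) ==> ((val < -5 || 6*val >= -3) && 3*val <= 8 && 2*val >= -10))


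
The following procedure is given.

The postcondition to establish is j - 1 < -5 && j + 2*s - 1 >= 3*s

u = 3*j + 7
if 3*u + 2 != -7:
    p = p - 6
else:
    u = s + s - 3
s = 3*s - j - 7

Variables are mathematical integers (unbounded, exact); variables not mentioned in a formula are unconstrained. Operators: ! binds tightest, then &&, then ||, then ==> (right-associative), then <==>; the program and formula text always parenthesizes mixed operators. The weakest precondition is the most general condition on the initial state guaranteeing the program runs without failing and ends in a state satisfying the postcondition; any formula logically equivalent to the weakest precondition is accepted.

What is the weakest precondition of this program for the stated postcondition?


Working backward. After the program, the postcondition j - 1 < -5 && j + 2*s - 1 >= 3*s must hold; in canonical form it is j < -4 && j >= s + 1.
Before s := 3*s - j - 7: j < -4 && 2*j >= 3*s - 6
Then branch requires j < -4 && 2*j >= 3*s - 6; else branch requires j < -4 && 2*j >= 3*s - 6.
Before the if: (3*u != -9 ==> (j < -4 && 2*j >= 3*s - 6)) && ((!(3*u != -9)) ==> (j < -4 && 2*j >= 3*s - 6))
Before u := 3*j + 7: (9*j != -30 ==> (j < -4 && 2*j >= 3*s - 6)) && ((!(9*j != -30)) ==> (j < -4 && 2*j >= 3*s - 6))
Answer: WP = (9*j != -30 ==> (j < -4 && 2*j >= 3*s - 6)) && ((!(9*j != -30)) ==> (j < -4 && 2*j >= 3*s - 6))


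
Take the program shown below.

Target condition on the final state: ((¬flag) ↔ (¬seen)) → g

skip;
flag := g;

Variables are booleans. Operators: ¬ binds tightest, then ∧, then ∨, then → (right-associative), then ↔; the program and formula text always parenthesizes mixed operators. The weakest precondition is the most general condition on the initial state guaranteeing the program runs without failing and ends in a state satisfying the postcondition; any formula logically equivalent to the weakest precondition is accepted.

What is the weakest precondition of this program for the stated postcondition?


Working backward. After the program, ((¬flag) ↔ (¬seen)) → g must hold.
Before flag := g: ((¬g) ↔ (¬seen)) → g
Before skip: ((¬g) ↔ (¬seen)) → g
Answer: WP = ((¬g) ↔ (¬seen)) → g


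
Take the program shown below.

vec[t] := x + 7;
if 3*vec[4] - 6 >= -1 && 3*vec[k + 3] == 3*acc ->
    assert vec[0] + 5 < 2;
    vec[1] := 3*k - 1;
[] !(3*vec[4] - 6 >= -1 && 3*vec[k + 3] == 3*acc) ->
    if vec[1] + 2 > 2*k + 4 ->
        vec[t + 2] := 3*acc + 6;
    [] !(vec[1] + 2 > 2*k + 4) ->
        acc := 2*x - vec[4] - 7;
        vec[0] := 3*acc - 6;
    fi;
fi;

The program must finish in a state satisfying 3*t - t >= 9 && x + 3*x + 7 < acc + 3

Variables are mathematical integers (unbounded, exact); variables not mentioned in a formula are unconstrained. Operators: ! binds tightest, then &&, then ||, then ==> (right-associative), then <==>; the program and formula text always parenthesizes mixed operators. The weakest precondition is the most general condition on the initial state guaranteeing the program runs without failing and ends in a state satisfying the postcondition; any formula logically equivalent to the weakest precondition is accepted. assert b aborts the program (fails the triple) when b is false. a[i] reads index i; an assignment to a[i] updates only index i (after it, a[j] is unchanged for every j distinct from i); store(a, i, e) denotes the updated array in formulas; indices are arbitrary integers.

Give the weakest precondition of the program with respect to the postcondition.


Working backward. After the program, the postcondition 3*t - t >= 9 && x + 3*x + 7 < acc + 3 must hold; in canonical form it is 2*t >= 9 && 4*x < acc - 4.
Then branch requires vec[0] < -3 && 2*t >= 9 && 4*x < acc - 4; else branch requires (vec[1] > 2*k + 2 ==> (2*t >= 9 && 4*x < acc - 4)) && ((!(vec[1] > 2*k + 2)) ==> (2*t >= 9 && vec[4] + 2*x < -11)).
Before the if: ((3*vec[4] >= 5 && 3*vec[k + 3] == 3*acc) ==> (vec[0] < -3 && 2*t >= 9 && 4*x < acc - 4)) && ((!(3*vec[4] >= 5 && 3*vec[k + 3] == 3*acc)) ==> ((vec[1] > 2*k + 2 ==> (2*t >= 9 && 4*x < acc - 4)) && ((!(vec[1] > 2*k + 2)) ==> (2*t >= 9 && vec[4] + 2*x < -11))))
Before vec[t] := x + 7: ((3*store(vec, t, x + 7)[4] >= 5 && 3*store(vec, t, x + 7)[k + 3] == 3*acc) ==> (store(vec, t, x + 7)[0] < -3 && 2*t >= 9 && 4*x < acc - 4)) && ((!(3*store(vec, t, x + 7)[4] >= 5 && 3*store(vec, t, x + 7)[k + 3] == 3*acc)) ==> ((store(vec, t, x + 7)[1] > 2*k + 2 ==> (2*t >= 9 && 4*x < acc - 4)) && ((!(store(vec, t, x + 7)[1] > 2*k + 2)) ==> (2*t >= 9 && store(vec, t, x + 7)[4] + 2*x < -11))))
Answer: WP = ((3*store(vec, t, x + 7)[4] >= 5 && 3*store(vec, t, x + 7)[k + 3] == 3*acc) ==> (store(vec, t, x + 7)[0] < -3 && 2*t >= 9 && 4*x < acc - 4)) && ((!(3*store(vec, t, x + 7)[4] >= 5 && 3*store(vec, t, x + 7)[k + 3] == 3*acc)) ==> ((store(vec, t, x + 7)[1] > 2*k + 2 ==> (2*t >= 9 && 4*x < acc - 4)) && ((!(store(vec, t, x + 7)[1] > 2*k + 2)) ==> (2*t >= 9 && store(vec, t, x + 7)[4] + 2*x < -11))))


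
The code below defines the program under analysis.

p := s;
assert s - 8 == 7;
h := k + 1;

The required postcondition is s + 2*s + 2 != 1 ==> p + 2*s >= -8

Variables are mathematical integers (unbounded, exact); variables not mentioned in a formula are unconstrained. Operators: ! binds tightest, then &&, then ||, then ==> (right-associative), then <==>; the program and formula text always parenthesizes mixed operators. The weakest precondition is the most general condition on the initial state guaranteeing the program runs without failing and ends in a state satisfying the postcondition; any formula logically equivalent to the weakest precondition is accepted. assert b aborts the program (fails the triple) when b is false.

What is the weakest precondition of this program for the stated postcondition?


Working backward. After the program, the postcondition s + 2*s + 2 != 1 ==> p + 2*s >= -8 must hold; in canonical form it is 3*s != -1 ==> p + 2*s >= -8.
Before h := k + 1: 3*s != -1 ==> p + 2*s >= -8
Before assert s - 8 == 7: s == 15 && (3*s != -1 ==> p + 2*s >= -8)
Before p := s: s == 15 && (3*s != -1 ==> 3*s >= -8)
Answer: WP = s == 15 && (3*s != -1 ==> 3*s >= -8)


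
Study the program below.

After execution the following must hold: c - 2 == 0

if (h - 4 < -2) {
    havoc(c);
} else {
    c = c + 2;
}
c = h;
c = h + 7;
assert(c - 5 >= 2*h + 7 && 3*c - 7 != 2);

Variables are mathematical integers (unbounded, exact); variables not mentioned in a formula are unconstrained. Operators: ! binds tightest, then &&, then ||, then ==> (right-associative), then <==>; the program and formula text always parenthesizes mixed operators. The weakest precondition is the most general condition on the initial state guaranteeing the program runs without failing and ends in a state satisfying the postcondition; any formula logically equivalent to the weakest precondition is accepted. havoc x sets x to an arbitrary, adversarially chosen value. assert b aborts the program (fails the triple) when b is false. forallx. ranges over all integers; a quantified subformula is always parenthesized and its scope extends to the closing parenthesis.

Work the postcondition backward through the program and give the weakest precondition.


Working backward. After the program, the postcondition c - 2 == 0 must hold; in canonical form it is c == 2.
Before assert c - 5 >= 2*h + 7 && 3*c - 7 != 2: c >= 2*h + 12 && 3*c != 9 && c == 2
Before c := h + 7: h <= -5 && 3*h != -12 && h == -5
Before c := h: h <= -5 && 3*h != -12 && h == -5
Then branch requires h <= -5 && 3*h != -12 && h == -5; else branch requires h <= -5 && 3*h != -12 && h == -5.
Before the if: (h < 2 ==> (h <= -5 && 3*h != -12 && h == -5)) && ((!(h < 2)) ==> (h <= -5 && 3*h != -12 && h == -5))
Answer: WP = (h < 2 ==> (h <= -5 && 3*h != -12 && h == -5)) && ((!(h < 2)) ==> (h <= -5 && 3*h != -12 && h == -5))


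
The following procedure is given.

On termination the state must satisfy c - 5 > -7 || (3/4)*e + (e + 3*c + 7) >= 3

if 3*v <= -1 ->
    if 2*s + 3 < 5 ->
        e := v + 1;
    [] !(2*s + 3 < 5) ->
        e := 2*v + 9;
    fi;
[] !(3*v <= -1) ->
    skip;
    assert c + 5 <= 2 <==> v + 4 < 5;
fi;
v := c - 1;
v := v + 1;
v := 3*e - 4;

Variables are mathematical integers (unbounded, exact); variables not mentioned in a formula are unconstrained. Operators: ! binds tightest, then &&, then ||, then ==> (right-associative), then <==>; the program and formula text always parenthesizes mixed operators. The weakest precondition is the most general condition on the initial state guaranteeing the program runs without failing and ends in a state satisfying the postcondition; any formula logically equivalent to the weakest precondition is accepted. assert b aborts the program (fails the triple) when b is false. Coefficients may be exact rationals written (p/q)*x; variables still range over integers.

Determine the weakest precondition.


Working backward. After the program, the postcondition c - 5 > -7 || (3/4)*e + (e + 3*c + 7) >= 3 must hold; in canonical form it is c > -2 || 3*c + (7/4)*e >= -4.
Before v := 3*e - 4: c > -2 || 3*c + (7/4)*e >= -4
Before v := v + 1: c > -2 || 3*c + (7/4)*e >= -4
Before v := c - 1: c > -2 || 3*c + (7/4)*e >= -4
Then branch requires (2*s < 2 ==> (c > -2 || 3*c + (7/4)*v >= -23/4)) && ((!(2*s < 2)) ==> (c > -2 || 3*c + (7/2)*v >= -79/4)); else branch requires (c <= -3 <==> v < 1) && (c > -2 || 3*c + (7/4)*e >= -4).
Before the if: (3*v <= -1 ==> ((2*s < 2 ==> (c > -2 || 3*c + (7/4)*v >= -23/4)) && ((!(2*s < 2)) ==> (c > -2 || 3*c + (7/2)*v >= -79/4)))) && ((!(3*v <= -1)) ==> ((c <= -3 <==> v < 1) && (c > -2 || 3*c + (7/4)*e >= -4)))
Answer: WP = (3*v <= -1 ==> ((2*s < 2 ==> (c > -2 || 3*c + (7/4)*v >= -23/4)) && ((!(2*s < 2)) ==> (c > -2 || 3*c + (7/2)*v >= -79/4)))) && ((!(3*v <= -1)) ==> ((c <= -3 <==> v < 1) && (c > -2 || 3*c + (7/4)*e >= -4)))


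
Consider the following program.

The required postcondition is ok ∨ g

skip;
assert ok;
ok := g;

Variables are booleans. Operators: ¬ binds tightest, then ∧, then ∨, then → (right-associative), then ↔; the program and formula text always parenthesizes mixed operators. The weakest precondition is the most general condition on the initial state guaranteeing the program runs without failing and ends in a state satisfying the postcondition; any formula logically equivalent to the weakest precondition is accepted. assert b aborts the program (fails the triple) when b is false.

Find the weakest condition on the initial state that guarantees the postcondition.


Working backward. After the program, ok ∨ g must hold.
Before ok := g: g
Before assert ok: ok ∧ g
Before skip: ok ∧ g
Answer: WP = ok ∧ g


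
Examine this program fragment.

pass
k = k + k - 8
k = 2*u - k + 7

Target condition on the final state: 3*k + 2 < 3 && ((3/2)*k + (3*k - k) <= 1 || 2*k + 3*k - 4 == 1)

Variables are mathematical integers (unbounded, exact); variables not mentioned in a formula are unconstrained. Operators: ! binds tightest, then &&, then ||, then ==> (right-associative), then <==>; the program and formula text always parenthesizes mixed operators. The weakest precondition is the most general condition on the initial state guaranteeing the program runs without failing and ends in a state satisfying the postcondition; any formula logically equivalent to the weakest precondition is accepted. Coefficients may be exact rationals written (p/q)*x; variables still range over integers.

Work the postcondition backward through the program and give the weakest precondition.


Working backward. After the program, the postcondition 3*k + 2 < 3 && ((3/2)*k + (3*k - k) <= 1 || 2*k + 3*k - 4 == 1) must hold; in canonical form it is 3*k < 1 && ((7/2)*k <= 1 || 5*k == 5).
Before k := 2*u - k + 7: 6*u < 3*k - 20 && (7*u <= (7/2)*k - 47/2 || 10*u == 5*k - 30)
Before k := k + k - 8: 6*u < 6*k - 44 && (7*u <= 7*k - 103/2 || 10*u == 10*k - 70)
Before skip: 6*u < 6*k - 44 && (7*u <= 7*k - 103/2 || 10*u == 10*k - 70)
Answer: WP = 6*u < 6*k - 44 && (7*u <= 7*k - 103/2 || 10*u == 10*k - 70)


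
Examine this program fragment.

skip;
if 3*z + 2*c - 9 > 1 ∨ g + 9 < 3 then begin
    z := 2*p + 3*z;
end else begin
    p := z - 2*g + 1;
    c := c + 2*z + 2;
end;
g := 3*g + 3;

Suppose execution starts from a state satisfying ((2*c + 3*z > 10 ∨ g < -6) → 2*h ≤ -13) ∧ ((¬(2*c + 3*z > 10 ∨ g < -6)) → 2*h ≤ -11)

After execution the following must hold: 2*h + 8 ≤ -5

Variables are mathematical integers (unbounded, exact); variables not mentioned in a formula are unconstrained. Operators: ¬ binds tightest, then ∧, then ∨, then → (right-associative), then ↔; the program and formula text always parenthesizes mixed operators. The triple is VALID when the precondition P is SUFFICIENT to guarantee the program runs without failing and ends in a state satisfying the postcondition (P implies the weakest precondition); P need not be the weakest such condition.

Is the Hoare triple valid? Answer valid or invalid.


Working backward. After the program, the postcondition 2*h + 8 ≤ -5 must hold; in canonical form it is 2*h ≤ -13.
Before g := 3*g + 3: 2*h ≤ -13
Then branch requires 2*h ≤ -13; else branch requires 2*h ≤ -13.
Before the if: ((2*c + 3*z > 10 ∨ g < -6) → 2*h ≤ -13) ∧ ((¬(2*c + 3*z > 10 ∨ g < -6)) → 2*h ≤ -13)
Before skip: ((2*c + 3*z > 10 ∨ g < -6) → 2*h ≤ -13) ∧ ((¬(2*c + 3*z > 10 ∨ g < -6)) → 2*h ≤ -13)
The weakest precondition is ((2*c + 3*z > 10 ∨ g < -6) → 2*h ≤ -13) ∧ ((¬(2*c + 3*z > 10 ∨ g < -6)) → 2*h ≤ -13).
Check whether ((2*c + 3*z > 10 ∨ g < -6) → 2*h ≤ -13) ∧ ((¬(2*c + 3*z > 10 ∨ g < -6)) → 2*h ≤ -11) implies it.
Countermodel: at the initial state c = 0, g = -6, h = -6, z = 0, the precondition holds but the weakest precondition fails.
Answer: invalid


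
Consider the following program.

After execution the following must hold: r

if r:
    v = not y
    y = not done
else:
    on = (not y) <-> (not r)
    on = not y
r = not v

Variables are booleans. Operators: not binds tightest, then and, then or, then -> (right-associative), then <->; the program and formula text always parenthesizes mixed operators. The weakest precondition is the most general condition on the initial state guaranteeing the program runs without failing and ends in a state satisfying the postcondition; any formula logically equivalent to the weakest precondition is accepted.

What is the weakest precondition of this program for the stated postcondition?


Working backward. After the program, r must hold.
Before r := not v: not v
Then branch requires y; else branch requires not v.
Before the if: (r -> y) and ((not r) -> (not v))
Answer: WP = (r -> y) and ((not r) -> (not v))


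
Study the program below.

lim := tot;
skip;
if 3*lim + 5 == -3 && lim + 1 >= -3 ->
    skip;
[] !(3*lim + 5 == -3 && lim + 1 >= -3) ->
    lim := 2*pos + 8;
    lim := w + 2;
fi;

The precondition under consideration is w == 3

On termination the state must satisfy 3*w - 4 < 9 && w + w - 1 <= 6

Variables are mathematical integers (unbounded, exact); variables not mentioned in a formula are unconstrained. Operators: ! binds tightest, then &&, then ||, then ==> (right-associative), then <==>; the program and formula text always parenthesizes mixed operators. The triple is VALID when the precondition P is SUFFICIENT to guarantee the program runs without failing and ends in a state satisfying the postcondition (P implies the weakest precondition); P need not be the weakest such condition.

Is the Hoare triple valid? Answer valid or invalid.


Working backward. After the program, the postcondition 3*w - 4 < 9 && w + w - 1 <= 6 must hold; in canonical form it is 3*w < 13 && 2*w <= 7.
Then branch requires 3*w < 13 && 2*w <= 7; else branch requires 3*w < 13 && 2*w <= 7.
Before the if: ((3*lim == -8 && lim >= -4) ==> (3*w < 13 && 2*w <= 7)) && ((!(3*lim == -8 && lim >= -4)) ==> (3*w < 13 && 2*w <= 7))
Before skip: ((3*lim == -8 && lim >= -4) ==> (3*w < 13 && 2*w <= 7)) && ((!(3*lim == -8 && lim >= -4)) ==> (3*w < 13 && 2*w <= 7))
Before lim := tot: ((3*tot == -8 && tot >= -4) ==> (3*w < 13 && 2*w <= 7)) && ((!(3*tot == -8 && tot >= -4)) ==> (3*w < 13 && 2*w <= 7))
The weakest precondition is ((3*tot == -8 && tot >= -4) ==> (3*w < 13 && 2*w <= 7)) && ((!(3*tot == -8 && tot >= -4)) ==> (3*w < 13 && 2*w <= 7)).
Check whether w == 3 implies it.
Every state satisfying the precondition satisfies the weakest precondition: the implication holds.
Answer: valid


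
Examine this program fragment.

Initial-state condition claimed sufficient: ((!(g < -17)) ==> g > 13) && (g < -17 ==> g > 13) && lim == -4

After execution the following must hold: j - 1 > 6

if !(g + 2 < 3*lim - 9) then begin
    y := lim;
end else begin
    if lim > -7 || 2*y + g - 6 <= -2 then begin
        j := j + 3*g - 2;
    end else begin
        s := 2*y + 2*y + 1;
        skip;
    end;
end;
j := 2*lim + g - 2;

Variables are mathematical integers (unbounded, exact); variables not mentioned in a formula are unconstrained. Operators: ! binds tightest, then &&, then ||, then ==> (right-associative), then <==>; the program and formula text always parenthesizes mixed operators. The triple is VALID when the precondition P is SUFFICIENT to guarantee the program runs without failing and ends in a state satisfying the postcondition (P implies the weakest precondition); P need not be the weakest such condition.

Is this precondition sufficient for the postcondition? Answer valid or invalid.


Working backward. After the program, the postcondition j - 1 > 6 must hold; in canonical form it is j > 7.
Before j := 2*lim + g - 2: g + 2*lim > 9
Then branch requires g + 2*lim > 9; else branch requires ((lim > -7 || g + 2*y <= 4) ==> g + 2*lim > 9) && ((!(lim > -7 || g + 2*y <= 4)) ==> g + 2*lim > 9).
Before the if: ((!(g < 3*lim - 11)) ==> g + 2*lim > 9) && (g < 3*lim - 11 ==> (((lim > -7 || g + 2*y <= 4) ==> g + 2*lim > 9) && ((!(lim > -7 || g + 2*y <= 4)) ==> g + 2*lim > 9)))
The weakest precondition is ((!(g < 3*lim - 11)) ==> g + 2*lim > 9) && (g < 3*lim - 11 ==> (((lim > -7 || g + 2*y <= 4) ==> g + 2*lim > 9) && ((!(lim > -7 || g + 2*y <= 4)) ==> g + 2*lim > 9))).
Check whether ((!(g < -17)) ==> g > 13) && (g < -17 ==> g > 13) && lim == -4 implies it.
Countermodel: at the initial state g = 14, lim = -4, y = 0, the precondition holds but the weakest precondition fails.
Answer: invalid


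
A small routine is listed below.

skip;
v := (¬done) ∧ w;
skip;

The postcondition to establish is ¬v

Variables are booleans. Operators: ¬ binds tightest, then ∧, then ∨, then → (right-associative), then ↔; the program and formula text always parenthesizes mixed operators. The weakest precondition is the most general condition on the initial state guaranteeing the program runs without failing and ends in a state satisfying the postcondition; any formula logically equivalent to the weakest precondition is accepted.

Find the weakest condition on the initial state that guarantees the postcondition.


Working backward. After the program, ¬v must hold.
Before skip: ¬v
Before v := (¬done) ∧ w: ¬((¬done) ∧ w)
Before skip: ¬((¬done) ∧ w)
Answer: WP = ¬((¬done) ∧ w)


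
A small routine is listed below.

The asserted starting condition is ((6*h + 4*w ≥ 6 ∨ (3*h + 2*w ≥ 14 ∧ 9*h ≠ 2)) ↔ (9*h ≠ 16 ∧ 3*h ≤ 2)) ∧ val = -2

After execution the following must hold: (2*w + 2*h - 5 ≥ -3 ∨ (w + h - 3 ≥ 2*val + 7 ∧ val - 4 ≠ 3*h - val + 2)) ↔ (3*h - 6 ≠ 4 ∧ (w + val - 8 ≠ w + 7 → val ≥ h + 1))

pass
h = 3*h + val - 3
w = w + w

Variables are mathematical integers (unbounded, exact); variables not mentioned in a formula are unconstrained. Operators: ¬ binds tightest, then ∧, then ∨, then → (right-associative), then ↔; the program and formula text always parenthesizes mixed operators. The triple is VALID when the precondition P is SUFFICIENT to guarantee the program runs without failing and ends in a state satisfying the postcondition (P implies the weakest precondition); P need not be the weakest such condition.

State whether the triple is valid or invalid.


Working backward. After the program, the postcondition (2*w + 2*h - 5 ≥ -3 ∨ (w + h - 3 ≥ 2*val + 7 ∧ val - 4 ≠ 3*h - val + 2)) ↔ (3*h - 6 ≠ 4 ∧ (w + val - 8 ≠ w + 7 → val ≥ h + 1)) must hold; in canonical form it is (2*h + 2*w ≥ 2 ∨ (h + w ≥ 2*val + 10 ∧ 2*val ≠ 3*h + 6)) ↔ (3*h ≠ 10 ∧ (val ≠ 15 → val ≥ h + 1)).
Before w := w + w: (2*h + 4*w ≥ 2 ∨ (h + 2*w ≥ 2*val + 10 ∧ 2*val ≠ 3*h + 6)) ↔ (3*h ≠ 10 ∧ (val ≠ 15 → val ≥ h + 1))
Before h := 3*h + val - 3: (6*h + 2*val + 4*w ≥ 8 ∨ (3*h + 2*w ≥ val + 13 ∧ 9*h + val ≠ 3)) ↔ (9*h + 3*val ≠ 19 ∧ (val ≠ 15 → 3*h ≤ 2))
Before skip: (6*h + 2*val + 4*w ≥ 8 ∨ (3*h + 2*w ≥ val + 13 ∧ 9*h + val ≠ 3)) ↔ (9*h + 3*val ≠ 19 ∧ (val ≠ 15 → 3*h ≤ 2))
The weakest precondition is (6*h + 2*val + 4*w ≥ 8 ∨ (3*h + 2*w ≥ val + 13 ∧ 9*h + val ≠ 3)) ↔ (9*h + 3*val ≠ 19 ∧ (val ≠ 15 → 3*h ≤ 2)).
Check whether ((6*h + 4*w ≥ 6 ∨ (3*h + 2*w ≥ 14 ∧ 9*h ≠ 2)) ↔ (9*h ≠ 16 ∧ 3*h ≤ 2)) ∧ val = -2 implies it.
Countermodel: at the initial state h = -1, val = -2, w = 3, the precondition holds but the weakest precondition fails.
Answer: invalid


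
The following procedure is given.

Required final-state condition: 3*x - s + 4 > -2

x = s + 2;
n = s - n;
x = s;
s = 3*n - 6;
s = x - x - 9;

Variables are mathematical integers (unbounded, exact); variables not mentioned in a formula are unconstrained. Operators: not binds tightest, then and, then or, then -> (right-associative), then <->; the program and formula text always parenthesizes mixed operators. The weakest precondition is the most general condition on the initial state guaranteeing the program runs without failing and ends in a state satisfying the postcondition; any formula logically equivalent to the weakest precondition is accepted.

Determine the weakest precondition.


Working backward. After the program, the postcondition 3*x - s + 4 > -2 must hold; in canonical form it is 3*x > s - 6.
Before s := x - x - 9: 3*x > -15
Before s := 3*n - 6: 3*x > -15
Before x := s: 3*s > -15
Before n := s - n: 3*s > -15
Before x := s + 2: 3*s > -15
Answer: WP = 3*s > -15


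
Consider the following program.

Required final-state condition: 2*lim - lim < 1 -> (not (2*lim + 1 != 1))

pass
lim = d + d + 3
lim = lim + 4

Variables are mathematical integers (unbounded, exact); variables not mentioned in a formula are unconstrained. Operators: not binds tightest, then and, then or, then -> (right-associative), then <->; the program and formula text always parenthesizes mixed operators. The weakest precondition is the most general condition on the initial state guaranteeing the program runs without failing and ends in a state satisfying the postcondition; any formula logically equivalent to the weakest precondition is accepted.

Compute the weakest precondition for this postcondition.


Working backward. After the program, the postcondition 2*lim - lim < 1 -> (not (2*lim + 1 != 1)) must hold; in canonical form it is lim < 1 -> (not (2*lim != 0)).
Before lim := lim + 4: lim < -3 -> (not (2*lim != -8))
Before lim := d + d + 3: 2*d < -6 -> (not (4*d != -14))
Before skip: 2*d < -6 -> (not (4*d != -14))
Answer: WP = 2*d < -6 -> (not (4*d != -14))


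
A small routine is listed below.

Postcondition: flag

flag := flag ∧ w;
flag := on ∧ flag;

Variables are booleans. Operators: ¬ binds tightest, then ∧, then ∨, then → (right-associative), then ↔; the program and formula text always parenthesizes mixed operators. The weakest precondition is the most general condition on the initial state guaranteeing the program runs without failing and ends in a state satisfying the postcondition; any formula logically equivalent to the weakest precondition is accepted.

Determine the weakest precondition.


Working backward. After the program, flag must hold.
Before flag := on ∧ flag: on ∧ flag
Before flag := flag ∧ w: on ∧ flag ∧ w
Answer: WP = on ∧ flag ∧ w


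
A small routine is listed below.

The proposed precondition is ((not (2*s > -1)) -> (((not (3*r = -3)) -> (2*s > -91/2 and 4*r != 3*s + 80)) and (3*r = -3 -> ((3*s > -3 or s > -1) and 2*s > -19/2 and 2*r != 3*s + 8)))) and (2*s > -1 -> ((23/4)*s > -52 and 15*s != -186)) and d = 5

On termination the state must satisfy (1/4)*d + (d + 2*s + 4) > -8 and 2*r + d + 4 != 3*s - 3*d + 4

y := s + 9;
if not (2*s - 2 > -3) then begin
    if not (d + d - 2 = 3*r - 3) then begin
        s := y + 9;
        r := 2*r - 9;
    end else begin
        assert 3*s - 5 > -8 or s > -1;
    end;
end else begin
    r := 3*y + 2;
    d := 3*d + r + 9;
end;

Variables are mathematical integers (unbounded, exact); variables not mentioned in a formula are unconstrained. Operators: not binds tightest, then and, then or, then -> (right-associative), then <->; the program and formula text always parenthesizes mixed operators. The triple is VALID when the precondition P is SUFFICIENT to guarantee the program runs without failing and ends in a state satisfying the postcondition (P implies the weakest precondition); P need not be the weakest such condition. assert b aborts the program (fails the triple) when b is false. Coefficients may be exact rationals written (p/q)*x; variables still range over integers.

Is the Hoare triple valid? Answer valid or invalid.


Working backward. After the program, the postcondition (1/4)*d + (d + 2*s + 4) > -8 and 2*r + d + 4 != 3*s - 3*d + 4 must hold; in canonical form it is (5/4)*d + 2*s > -12 and 4*d + 2*r != 3*s.
Then branch requires ((not (2*d = 3*r - 1)) -> ((5/4)*d + 2*y > -30 and 4*d + 4*r != 3*y + 45)) and (2*d = 3*r - 1 -> ((3*s > -3 or s > -1) and (5/4)*d + 2*s > -12 and 4*d + 2*r != 3*s)); else branch requires (15/4)*d + 2*s + (15/4)*y > -103/4 and 12*d + 18*y != 3*s - 48.
Before the if: ((not (2*s > -1)) -> (((not (2*d = 3*r - 1)) -> ((5/4)*d + 2*y > -30 and 4*d + 4*r != 3*y + 45)) and (2*d = 3*r - 1 -> ((3*s > -3 or s > -1) and (5/4)*d + 2*s > -12 and 4*d + 2*r != 3*s)))) and (2*s > -1 -> ((15/4)*d + 2*s + (15/4)*y > -103/4 and 12*d + 18*y != 3*s - 48))
Before y := s + 9: ((not (2*s > -1)) -> (((not (2*d = 3*r - 1)) -> ((5/4)*d + 2*s > -48 and 4*d + 4*r != 3*s + 72)) and (2*d = 3*r - 1 -> ((3*s > -3 or s > -1) and (5/4)*d + 2*s > -12 and 4*d + 2*r != 3*s)))) and (2*s > -1 -> ((15/4)*d + (23/4)*s > -119/2 and 12*d + 15*s != -210))
The weakest precondition is ((not (2*s > -1)) -> (((not (2*d = 3*r - 1)) -> ((5/4)*d + 2*s > -48 and 4*d + 4*r != 3*s + 72)) and (2*d = 3*r - 1 -> ((3*s > -3 or s > -1) and (5/4)*d + 2*s > -12 and 4*d + 2*r != 3*s)))) and (2*s > -1 -> ((15/4)*d + (23/4)*s > -119/2 and 12*d + 15*s != -210)).
Check whether ((not (2*s > -1)) -> (((not (3*r = -3)) -> (2*s > -91/2 and 4*r != 3*s + 80)) and (3*r = -3 -> ((3*s > -3 or s > -1) and 2*s > -19/2 and 2*r != 3*s + 8)))) and (2*s > -1 -> ((23/4)*s > -52 and 15*s != -186)) and d = 5 implies it.
Countermodel: at the initial state d = 5, r = 7, s = -8, the precondition holds but the weakest precondition fails.
Answer: invalid


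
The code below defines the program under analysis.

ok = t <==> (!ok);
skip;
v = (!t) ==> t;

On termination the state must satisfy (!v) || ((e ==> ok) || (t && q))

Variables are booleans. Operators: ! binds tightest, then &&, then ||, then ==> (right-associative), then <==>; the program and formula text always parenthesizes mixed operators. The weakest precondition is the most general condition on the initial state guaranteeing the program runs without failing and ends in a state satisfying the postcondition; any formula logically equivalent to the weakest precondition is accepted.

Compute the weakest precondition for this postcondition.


Working backward. After the program, the postcondition (!v) || ((e ==> ok) || (t && q)) must hold; in canonical form it is (!v) || (e ==> ok) || (t && q).
Before v := (!t) ==> t: (!((!t) ==> t)) || (e ==> ok) || (t && q)
Before skip: (!((!t) ==> t)) || (e ==> ok) || (t && q)
Before ok := t <==> (!ok): (!((!t) ==> t)) || (e ==> (t <==> (!ok))) || (t && q)
Answer: WP = (!((!t) ==> t)) || (e ==> (t <==> (!ok))) || (t && q)


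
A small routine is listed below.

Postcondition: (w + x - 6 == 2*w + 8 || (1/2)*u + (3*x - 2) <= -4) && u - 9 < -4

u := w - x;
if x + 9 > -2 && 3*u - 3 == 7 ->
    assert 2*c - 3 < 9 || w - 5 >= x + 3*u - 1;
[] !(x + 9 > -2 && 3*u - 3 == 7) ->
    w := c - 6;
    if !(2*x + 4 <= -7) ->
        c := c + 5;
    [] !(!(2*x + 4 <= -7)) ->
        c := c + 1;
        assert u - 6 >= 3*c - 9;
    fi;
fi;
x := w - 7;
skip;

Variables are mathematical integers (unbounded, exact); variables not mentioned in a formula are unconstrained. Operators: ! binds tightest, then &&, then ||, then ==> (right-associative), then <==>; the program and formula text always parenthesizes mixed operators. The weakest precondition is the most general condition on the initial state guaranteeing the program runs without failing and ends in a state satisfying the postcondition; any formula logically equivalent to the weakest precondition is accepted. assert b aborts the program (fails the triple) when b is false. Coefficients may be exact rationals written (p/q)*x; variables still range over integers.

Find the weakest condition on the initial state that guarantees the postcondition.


Working backward. After the program, the postcondition (w + x - 6 == 2*w + 8 || (1/2)*u + (3*x - 2) <= -4) && u - 9 < -4 must hold; in canonical form it is (x == w + 14 || (1/2)*u + 3*x <= -2) && u < 5.
Before skip: (x == w + 14 || (1/2)*u + 3*x <= -2) && u < 5
Before x := w - 7: (1/2)*u + 3*w <= 19 && u < 5
Then branch requires (2*c < 12 || w >= 3*u + x + 4) && (1/2)*u + 3*w <= 19 && u < 5; else branch requires ((!(2*x <= -11)) ==> (3*c + (1/2)*u <= 37 && u < 5)) && (2*x <= -11 ==> (u >= 3*c && 3*c + (1/2)*u <= 37 && u < 5)).
Before the if: ((x > -11 && 3*u == 10) ==> ((2*c < 12 || w >= 3*u + x + 4) && (1/2)*u + 3*w <= 19 && u < 5)) && ((!(x > -11 && 3*u == 10)) ==> (((!(2*x <= -11)) ==> (3*c + (1/2)*u <= 37 && u < 5)) && (2*x <= -11 ==> (u >= 3*c && 3*c + (1/2)*u <= 37 && u < 5))))
Before u := w - x: ((x > -11 && 3*w == 3*x + 10) ==> ((2*c < 12 || 2*x >= 2*w + 4) && (7/2)*w <= (1/2)*x + 19 && w < x + 5)) && ((!(x > -11 && 3*w == 3*x + 10)) ==> (((!(2*x <= -11)) ==> (3*c + (1/2)*w <= (1/2)*x + 37 && w < x + 5)) && (2*x <= -11 ==> (w >= 3*c + x && 3*c + (1/2)*w <= (1/2)*x + 37 && w < x + 5))))
Answer: WP = ((x > -11 && 3*w == 3*x + 10) ==> ((2*c < 12 || 2*x >= 2*w + 4) && (7/2)*w <= (1/2)*x + 19 && w < x + 5)) && ((!(x > -11 && 3*w == 3*x + 10)) ==> (((!(2*x <= -11)) ==> (3*c + (1/2)*w <= (1/2)*x + 37 && w < x + 5)) && (2*x <= -11 ==> (w >= 3*c + x && 3*c + (1/2)*w <= (1/2)*x + 37 && w < x + 5))))
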